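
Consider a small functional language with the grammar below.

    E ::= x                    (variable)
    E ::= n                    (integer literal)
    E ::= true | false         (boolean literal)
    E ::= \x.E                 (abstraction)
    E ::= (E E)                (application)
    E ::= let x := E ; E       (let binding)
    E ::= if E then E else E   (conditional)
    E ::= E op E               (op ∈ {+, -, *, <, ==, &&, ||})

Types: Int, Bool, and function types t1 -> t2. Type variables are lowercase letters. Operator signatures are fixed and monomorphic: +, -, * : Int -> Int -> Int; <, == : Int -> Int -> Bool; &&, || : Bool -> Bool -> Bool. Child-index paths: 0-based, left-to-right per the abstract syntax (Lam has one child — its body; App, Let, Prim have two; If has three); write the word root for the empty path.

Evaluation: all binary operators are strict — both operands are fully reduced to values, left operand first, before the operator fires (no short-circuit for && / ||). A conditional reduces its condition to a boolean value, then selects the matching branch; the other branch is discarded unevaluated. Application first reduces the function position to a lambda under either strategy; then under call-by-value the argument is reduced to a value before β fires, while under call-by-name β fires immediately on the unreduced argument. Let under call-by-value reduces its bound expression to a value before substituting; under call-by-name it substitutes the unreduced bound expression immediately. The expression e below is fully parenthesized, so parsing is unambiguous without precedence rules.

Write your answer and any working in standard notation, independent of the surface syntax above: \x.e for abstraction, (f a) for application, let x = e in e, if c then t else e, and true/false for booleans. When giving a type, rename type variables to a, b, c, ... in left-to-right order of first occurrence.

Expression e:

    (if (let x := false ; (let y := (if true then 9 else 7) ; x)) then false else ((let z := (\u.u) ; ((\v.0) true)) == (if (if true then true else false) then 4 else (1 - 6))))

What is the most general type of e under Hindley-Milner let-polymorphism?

Working:
let x : Bool
  unify Bool ~ Bool
  unify Int ~ Int
let y : Int
x : Bool
  unify Bool ~ Bool
u : a
\u._ : a -> a
let z : forall. a -> a
\v._ : b -> Int
  unify b -> Int ~ Bool -> c
  unify b ~ Bool
  unify Int ~ c
_ _ : Int
  unify Int ~ Int
  unify Bool ~ Bool
  unify Bool ~ Bool
  unify Bool ~ Bool
  unify Int ~ Int
  unify Int ~ Int
  unify Int ~ Int
  unify Int ~ Int
  unify Bool ~ Bool

Answer: Bool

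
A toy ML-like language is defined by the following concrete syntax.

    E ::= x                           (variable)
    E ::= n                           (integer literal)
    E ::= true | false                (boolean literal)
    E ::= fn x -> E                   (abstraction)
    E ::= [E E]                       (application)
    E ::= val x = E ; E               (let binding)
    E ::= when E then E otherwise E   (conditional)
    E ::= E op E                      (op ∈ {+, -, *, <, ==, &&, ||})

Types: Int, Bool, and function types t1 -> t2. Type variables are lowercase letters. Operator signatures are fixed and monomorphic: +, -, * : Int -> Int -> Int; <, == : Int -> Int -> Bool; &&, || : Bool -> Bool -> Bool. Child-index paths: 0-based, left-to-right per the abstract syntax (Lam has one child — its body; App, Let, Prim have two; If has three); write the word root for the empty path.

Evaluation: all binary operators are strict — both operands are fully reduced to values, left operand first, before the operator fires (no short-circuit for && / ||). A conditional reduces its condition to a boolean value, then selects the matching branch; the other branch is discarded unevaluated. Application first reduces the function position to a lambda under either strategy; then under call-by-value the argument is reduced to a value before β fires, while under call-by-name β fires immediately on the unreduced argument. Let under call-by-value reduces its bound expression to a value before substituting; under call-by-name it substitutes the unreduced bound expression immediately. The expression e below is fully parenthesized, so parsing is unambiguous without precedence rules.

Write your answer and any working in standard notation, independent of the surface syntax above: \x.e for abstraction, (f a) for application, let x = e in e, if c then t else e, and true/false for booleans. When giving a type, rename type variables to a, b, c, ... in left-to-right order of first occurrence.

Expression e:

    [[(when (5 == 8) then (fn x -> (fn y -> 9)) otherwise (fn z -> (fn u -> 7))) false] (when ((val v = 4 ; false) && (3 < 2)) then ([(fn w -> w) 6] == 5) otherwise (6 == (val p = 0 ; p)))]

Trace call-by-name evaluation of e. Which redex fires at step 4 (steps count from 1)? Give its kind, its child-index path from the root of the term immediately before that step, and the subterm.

Answer: beta at root : ((\u.7) (if ((let v = 4 in false) && (3 < 2)) then (((\w.w) 6) == 5) else (6 == (let p = 0 in p))))

Working:
step 0: (((if (5 == 8) then (\x.(\y.9)) else (\z.(\u.7))) false) (if ((let v = 4 in false) && (3 < 2)) then (((\w.w) 6) == 5) else (6 == (let p = 0 in p))))
step 1: [delta@0.0.0] (((if false then (\x.(\y.9)) else (\z.(\u.7))) false) (if ((let v = 4 in false) && (3 < 2)) then (((\w.w) 6) == 5) else (6 == (let p = 0 in p))))
step 2: [if@0.0] (((\z.(\u.7)) false) (if ((let v = 4 in false) && (3 < 2)) then (((\w.w) 6) == 5) else (6 == (let p = 0 in p))))
step 3: [beta@0] ((\u.7) (if ((let v = 4 in false) && (3 < 2)) then (((\w.w) 6) == 5) else (6 == (let p = 0 in p))))
step 4: [beta@root] 7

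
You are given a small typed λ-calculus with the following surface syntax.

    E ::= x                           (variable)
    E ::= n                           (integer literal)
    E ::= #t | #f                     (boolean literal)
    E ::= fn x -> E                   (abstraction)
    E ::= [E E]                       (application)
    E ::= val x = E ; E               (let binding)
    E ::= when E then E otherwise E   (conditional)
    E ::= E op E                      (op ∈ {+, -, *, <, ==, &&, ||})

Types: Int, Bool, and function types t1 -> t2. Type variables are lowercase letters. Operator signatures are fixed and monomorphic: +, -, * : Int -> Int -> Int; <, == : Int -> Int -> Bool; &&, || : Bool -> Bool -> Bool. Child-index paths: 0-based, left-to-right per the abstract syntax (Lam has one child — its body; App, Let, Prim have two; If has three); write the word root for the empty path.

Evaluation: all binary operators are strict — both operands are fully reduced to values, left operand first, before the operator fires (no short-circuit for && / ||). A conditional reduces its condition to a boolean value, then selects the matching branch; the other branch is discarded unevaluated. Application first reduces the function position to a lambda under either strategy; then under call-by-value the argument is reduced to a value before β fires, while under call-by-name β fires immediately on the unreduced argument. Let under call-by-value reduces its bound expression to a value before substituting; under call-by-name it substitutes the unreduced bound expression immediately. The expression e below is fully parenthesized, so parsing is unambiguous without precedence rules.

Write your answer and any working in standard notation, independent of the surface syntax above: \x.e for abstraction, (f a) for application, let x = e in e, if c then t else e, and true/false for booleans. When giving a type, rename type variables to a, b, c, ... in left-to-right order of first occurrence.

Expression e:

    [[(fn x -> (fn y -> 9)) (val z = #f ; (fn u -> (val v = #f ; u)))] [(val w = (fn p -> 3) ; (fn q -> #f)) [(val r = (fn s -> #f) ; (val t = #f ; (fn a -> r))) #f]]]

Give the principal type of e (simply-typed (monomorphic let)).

Answer: Int

Working:
\y._ : b -> Int
\x._ : a -> b -> Int
let z : Bool
let v : Bool
u : c
\u._ : c -> c
  unify a -> b -> Int ~ (c -> c) -> d
  unify a ~ c -> c
  unify b -> Int ~ d
_ _ : b -> Int
\p._ : e -> Int
let w : e -> Int
\q._ : f -> Bool
\s._ : g -> Bool
let r : g -> Bool
let t : Bool
r : g -> Bool
\a._ : h -> g -> Bool
  unify h -> g -> Bool ~ Bool -> i
  unify h ~ Bool
  unify g -> Bool ~ i
_ _ : g -> Bool
  unify f -> Bool ~ (g -> Bool) -> j
  unify f ~ g -> Bool
  unify Bool ~ j
_ _ : Bool
  unify b -> Int ~ Bool -> k
  unify b ~ Bool
  unify Int ~ k
_ _ : Int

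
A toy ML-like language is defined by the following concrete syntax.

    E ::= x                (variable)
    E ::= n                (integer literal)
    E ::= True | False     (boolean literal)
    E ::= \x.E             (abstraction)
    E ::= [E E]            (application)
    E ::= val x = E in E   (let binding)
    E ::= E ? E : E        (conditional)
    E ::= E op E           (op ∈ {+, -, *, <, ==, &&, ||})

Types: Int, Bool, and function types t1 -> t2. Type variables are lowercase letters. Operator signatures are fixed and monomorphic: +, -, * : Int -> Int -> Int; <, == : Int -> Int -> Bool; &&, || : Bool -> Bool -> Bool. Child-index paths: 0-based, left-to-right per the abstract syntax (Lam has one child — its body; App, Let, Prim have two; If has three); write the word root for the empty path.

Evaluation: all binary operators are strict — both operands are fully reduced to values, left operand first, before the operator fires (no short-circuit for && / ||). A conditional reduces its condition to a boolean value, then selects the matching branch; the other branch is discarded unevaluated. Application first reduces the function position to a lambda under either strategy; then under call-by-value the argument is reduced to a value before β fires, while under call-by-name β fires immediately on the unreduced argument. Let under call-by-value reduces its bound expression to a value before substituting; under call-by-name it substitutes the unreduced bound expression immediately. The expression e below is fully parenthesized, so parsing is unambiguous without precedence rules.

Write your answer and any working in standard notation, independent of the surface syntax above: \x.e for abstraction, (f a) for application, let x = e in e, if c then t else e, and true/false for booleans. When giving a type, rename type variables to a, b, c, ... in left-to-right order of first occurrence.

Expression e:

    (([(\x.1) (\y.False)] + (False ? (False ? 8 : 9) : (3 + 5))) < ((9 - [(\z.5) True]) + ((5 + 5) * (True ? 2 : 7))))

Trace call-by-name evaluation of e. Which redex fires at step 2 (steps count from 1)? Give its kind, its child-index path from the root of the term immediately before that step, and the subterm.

Answer: if at 0.1 : (if false then (if false then 8 else 9) else (3 + 5))

Trace:
step 0: ((((\x.1) (\y.false)) + (if false then (if false then 8 else 9) else (3 + 5))) < ((9 - ((\z.5) true)) + ((5 + 5) * (if true then 2 else 7))))
step 1: [beta@0.0] ((1 + (if false then (if false then 8 else 9) else (3 + 5))) < ((9 - ((\z.5) true)) + ((5 + 5) * (if true then 2 else 7))))
step 2: [if@0.1] ((1 + (3 + 5)) < ((9 - ((\z.5) true)) + ((5 + 5) * (if true then 2 else 7))))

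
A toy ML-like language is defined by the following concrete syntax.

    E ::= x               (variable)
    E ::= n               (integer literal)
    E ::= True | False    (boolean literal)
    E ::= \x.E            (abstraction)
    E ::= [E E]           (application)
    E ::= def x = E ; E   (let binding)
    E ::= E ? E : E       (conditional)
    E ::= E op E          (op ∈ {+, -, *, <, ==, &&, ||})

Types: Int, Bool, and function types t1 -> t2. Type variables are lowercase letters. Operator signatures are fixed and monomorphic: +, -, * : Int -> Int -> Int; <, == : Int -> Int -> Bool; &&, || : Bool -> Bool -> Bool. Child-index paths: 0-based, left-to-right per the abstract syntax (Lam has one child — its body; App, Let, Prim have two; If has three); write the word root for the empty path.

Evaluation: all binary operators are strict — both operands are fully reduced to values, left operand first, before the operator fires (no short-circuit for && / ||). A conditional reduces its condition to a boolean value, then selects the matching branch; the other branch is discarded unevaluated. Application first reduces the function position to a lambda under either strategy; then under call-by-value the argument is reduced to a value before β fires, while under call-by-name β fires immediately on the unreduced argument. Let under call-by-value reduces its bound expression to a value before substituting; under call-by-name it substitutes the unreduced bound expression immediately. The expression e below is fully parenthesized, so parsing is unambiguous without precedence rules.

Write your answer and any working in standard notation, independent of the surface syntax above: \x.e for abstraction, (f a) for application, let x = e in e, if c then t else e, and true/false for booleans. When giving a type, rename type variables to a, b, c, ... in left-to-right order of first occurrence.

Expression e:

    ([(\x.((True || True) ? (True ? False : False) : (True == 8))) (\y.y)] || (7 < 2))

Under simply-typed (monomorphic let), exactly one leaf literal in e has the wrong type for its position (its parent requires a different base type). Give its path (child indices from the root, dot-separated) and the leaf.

Working:
  unify Bool ~ Bool
  unify Bool ~ Bool
  unify Bool ~ Bool
  unify Bool ~ Bool
  unify Bool ~ Bool
  unify Bool ~ Int
  FAIL: mismatch Bool ~ Int

Answer: 0.0.0.2.0 : true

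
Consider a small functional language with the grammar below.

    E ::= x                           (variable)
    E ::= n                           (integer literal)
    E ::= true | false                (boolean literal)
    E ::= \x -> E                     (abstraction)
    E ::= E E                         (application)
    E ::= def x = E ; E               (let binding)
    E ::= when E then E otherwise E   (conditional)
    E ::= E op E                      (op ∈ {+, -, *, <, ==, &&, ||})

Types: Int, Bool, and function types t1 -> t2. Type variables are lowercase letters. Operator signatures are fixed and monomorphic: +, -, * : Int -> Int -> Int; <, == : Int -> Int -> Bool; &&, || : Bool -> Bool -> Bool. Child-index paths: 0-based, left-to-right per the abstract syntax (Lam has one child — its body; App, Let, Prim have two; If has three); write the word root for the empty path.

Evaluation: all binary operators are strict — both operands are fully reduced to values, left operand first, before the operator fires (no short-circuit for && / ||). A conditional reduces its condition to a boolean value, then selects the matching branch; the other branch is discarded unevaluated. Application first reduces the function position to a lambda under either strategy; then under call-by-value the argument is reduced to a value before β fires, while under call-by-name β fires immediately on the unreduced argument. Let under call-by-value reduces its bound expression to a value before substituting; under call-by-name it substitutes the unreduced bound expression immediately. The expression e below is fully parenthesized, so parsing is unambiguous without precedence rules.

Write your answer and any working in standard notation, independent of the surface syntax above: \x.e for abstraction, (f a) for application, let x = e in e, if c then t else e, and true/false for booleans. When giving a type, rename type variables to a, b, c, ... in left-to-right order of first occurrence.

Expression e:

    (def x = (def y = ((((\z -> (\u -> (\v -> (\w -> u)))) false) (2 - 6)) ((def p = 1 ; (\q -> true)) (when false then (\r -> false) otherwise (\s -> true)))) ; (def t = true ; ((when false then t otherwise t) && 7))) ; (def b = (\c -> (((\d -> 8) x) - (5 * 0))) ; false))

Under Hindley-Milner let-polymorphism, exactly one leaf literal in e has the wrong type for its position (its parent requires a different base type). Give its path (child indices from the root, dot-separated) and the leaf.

Working:
u : b
\w._ : d -> b
\v._ : c -> d -> b
\u._ : b -> c -> d -> b
\z._ : a -> b -> c -> d -> b
  unify a -> b -> c -> d -> b ~ Bool -> e
  unify a ~ Bool
  unify b -> c -> d -> b ~ e
_ _ : b -> c -> d -> b
  unify Int ~ Int
  unify Int ~ Int
  unify b -> c -> d -> b ~ Int -> f
  unify b ~ Int
  unify c -> d -> Int ~ f
_ _ : c -> d -> Int
let p : Int
\q._ : g -> Bool
  unify Bool ~ Bool
\r._ : h -> Bool
\s._ : i -> Bool
  unify h -> Bool ~ i -> Bool
  unify h ~ i
  unify Bool ~ Bool
  unify g -> Bool ~ (i -> Bool) -> j
  unify g ~ i -> Bool
  unify Bool ~ j
_ _ : Bool
  unify c -> d -> Int ~ Bool -> k
  unify c ~ Bool
  unify d -> Int ~ k
_ _ : d -> Int
let y : forall. d -> Int
let t : Bool
  unify Bool ~ Bool
t : Bool
t : Bool
  unify Bool ~ Bool
  unify Bool ~ Bool
  unify Int ~ Bool
  FAIL: mismatch Int ~ Bool

Answer: 0.1.1.1 : 7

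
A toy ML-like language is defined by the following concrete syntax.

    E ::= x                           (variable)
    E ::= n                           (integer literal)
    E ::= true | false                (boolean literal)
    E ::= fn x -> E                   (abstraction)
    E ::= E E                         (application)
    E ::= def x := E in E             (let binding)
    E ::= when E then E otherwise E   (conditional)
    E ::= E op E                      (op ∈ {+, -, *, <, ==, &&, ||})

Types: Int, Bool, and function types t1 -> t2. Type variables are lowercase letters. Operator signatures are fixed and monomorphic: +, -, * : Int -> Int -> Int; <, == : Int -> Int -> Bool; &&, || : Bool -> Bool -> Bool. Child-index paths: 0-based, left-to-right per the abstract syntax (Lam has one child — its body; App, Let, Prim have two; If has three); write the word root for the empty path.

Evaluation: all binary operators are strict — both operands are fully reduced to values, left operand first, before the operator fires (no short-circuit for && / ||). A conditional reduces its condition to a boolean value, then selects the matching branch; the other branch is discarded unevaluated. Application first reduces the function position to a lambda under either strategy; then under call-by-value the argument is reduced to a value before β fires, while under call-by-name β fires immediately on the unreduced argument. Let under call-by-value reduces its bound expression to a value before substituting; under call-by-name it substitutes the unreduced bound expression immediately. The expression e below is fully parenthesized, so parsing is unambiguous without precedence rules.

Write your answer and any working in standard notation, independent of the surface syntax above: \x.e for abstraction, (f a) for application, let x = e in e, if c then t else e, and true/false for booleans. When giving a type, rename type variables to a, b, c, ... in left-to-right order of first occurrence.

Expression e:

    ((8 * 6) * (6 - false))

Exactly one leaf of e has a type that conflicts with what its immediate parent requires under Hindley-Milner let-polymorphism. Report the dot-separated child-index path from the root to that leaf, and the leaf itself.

Answer: 1.1 : false

Derivation:
  unify Int ~ Int
  unify Int ~ Int
  unify Int ~ Int
  unify Int ~ Int
  unify Bool ~ Int
  FAIL: mismatch Bool ~ Int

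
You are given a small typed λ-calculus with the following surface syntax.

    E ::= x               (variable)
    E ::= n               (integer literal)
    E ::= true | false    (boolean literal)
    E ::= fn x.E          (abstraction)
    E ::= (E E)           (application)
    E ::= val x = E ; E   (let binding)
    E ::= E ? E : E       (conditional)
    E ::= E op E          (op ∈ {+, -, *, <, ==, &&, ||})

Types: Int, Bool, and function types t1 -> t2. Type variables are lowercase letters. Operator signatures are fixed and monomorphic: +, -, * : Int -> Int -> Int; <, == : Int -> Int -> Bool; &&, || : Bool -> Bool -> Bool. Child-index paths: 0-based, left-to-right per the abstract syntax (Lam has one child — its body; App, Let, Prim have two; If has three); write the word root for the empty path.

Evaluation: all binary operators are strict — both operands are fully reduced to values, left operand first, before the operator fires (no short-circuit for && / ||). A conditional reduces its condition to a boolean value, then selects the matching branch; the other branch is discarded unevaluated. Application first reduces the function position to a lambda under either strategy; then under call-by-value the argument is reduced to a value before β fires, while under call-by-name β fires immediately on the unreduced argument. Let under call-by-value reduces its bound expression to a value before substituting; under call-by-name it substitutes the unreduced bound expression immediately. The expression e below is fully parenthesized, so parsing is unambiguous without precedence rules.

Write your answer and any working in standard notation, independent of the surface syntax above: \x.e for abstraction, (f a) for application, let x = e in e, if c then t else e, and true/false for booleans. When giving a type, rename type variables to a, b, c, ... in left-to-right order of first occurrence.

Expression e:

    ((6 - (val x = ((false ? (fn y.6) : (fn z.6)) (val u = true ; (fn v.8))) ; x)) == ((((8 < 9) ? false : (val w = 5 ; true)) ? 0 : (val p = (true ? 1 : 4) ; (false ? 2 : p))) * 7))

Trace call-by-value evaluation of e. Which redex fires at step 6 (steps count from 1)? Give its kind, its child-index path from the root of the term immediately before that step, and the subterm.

Answer: delta at 1.0.0.0 : (8 < 9)

Working:
step 0: ((6 - (let x = ((if false then (\y.6) else (\z.6)) (let u = true in (\v.8))) in x)) == ((if (if (8 < 9) then false else (let w = 5 in true)) then 0 else (let p = (if true then 1 else 4) in (if false then 2 else p))) * 7))
step 1: [if@0.1.0.0] ((6 - (let x = ((\z.6) (let u = true in (\v.8))) in x)) == ((if (if (8 < 9) then false else (let w = 5 in true)) then 0 else (let p = (if true then 1 else 4) in (if false then 2 else p))) * 7))
step 2: [let@0.1.0.1] ((6 - (let x = ((\z.6) (\v.8)) in x)) == ((if (if (8 < 9) then false else (let w = 5 in true)) then 0 else (let p = (if true then 1 else 4) in (if false then 2 else p))) * 7))
step 3: [beta@0.1.0] ((6 - (let x = 6 in x)) == ((if (if (8 < 9) then false else (let w = 5 in true)) then 0 else (let p = (if true then 1 else 4) in (if false then 2 else p))) * 7))
step 4: [let@0.1] ((6 - 6) == ((if (if (8 < 9) then false else (let w = 5 in true)) then 0 else (let p = (if true then 1 else 4) in (if false then 2 else p))) * 7))
step 5: [delta@0] (0 == ((if (if (8 < 9) then false else (let w = 5 in true)) then 0 else (let p = (if true then 1 else 4) in (if false then 2 else p))) * 7))
step 6: [delta@1.0.0.0] (0 == ((if (if true then false else (let w = 5 in true)) then 0 else (let p = (if true then 1 else 4) in (if false then 2 else p))) * 7))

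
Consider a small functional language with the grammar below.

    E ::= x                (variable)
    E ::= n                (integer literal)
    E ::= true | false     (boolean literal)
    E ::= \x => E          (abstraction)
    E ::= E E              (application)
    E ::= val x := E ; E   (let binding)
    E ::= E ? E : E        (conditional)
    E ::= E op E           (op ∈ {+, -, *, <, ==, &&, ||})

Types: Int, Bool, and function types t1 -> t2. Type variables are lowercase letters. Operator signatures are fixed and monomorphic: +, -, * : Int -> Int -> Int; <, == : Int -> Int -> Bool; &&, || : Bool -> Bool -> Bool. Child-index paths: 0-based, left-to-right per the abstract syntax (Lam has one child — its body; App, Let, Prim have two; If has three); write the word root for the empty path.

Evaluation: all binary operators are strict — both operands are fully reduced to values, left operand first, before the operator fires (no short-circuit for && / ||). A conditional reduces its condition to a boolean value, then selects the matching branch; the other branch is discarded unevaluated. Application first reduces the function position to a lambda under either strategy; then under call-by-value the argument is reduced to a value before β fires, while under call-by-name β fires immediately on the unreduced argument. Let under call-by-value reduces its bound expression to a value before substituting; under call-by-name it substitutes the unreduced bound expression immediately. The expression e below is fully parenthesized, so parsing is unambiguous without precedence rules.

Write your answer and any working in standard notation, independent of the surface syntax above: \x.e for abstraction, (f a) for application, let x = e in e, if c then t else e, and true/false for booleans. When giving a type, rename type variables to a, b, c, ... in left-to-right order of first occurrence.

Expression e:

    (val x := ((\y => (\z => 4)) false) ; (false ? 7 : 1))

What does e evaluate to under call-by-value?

Working:
step 0: (let x = ((\y.(\z.4)) false) in (if false then 7 else 1))
step 1: [beta@0] (let x = (\z.4) in (if false then 7 else 1))
step 2: [let@root] (if false then 7 else 1)
step 3: [if@root] 1

Answer: 1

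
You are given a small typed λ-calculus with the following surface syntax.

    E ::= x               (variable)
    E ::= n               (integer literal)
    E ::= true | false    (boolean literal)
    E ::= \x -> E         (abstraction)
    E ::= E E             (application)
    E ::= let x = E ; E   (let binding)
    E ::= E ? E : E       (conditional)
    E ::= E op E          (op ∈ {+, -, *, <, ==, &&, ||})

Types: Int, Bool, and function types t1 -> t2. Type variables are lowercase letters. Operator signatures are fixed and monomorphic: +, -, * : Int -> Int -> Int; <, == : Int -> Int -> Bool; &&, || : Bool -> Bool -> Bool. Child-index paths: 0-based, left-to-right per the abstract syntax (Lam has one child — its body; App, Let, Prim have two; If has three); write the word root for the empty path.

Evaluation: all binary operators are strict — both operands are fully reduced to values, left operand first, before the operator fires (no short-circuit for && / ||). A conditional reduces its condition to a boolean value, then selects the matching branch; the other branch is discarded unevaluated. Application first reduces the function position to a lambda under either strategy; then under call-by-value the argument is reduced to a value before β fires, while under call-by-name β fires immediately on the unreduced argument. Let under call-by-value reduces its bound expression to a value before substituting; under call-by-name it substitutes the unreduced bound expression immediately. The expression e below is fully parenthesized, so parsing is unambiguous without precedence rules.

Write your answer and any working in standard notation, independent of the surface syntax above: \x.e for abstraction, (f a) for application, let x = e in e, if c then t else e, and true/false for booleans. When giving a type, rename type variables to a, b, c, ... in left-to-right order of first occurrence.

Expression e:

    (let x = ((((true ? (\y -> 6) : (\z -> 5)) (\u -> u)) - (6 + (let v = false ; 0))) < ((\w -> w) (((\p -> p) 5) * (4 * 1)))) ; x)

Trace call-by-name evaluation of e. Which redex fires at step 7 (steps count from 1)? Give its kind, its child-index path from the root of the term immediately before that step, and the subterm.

Answer: beta at 1 : ((\w.w) (((\p.p) 5) * (4 * 1)))

Derivation:
step 0: (let x = ((((if true then (\y.6) else (\z.5)) (\u.u)) - (6 + (let v = false in 0))) < ((\w.w) (((\p.p) 5) * (4 * 1)))) in x)
step 1: [let@root] ((((if true then (\y.6) else (\z.5)) (\u.u)) - (6 + (let v = false in 0))) < ((\w.w) (((\p.p) 5) * (4 * 1))))
step 2: [if@0.0.0] ((((\y.6) (\u.u)) - (6 + (let v = false in 0))) < ((\w.w) (((\p.p) 5) * (4 * 1))))
step 3: [beta@0.0] ((6 - (6 + (let v = false in 0))) < ((\w.w) (((\p.p) 5) * (4 * 1))))
step 4: [let@0.1.1] ((6 - (6 + 0)) < ((\w.w) (((\p.p) 5) * (4 * 1))))
step 5: [delta@0.1] ((6 - 6) < ((\w.w) (((\p.p) 5) * (4 * 1))))
step 6: [delta@0] (0 < ((\w.w) (((\p.p) 5) * (4 * 1))))
step 7: [beta@1] (0 < (((\p.p) 5) * (4 * 1)))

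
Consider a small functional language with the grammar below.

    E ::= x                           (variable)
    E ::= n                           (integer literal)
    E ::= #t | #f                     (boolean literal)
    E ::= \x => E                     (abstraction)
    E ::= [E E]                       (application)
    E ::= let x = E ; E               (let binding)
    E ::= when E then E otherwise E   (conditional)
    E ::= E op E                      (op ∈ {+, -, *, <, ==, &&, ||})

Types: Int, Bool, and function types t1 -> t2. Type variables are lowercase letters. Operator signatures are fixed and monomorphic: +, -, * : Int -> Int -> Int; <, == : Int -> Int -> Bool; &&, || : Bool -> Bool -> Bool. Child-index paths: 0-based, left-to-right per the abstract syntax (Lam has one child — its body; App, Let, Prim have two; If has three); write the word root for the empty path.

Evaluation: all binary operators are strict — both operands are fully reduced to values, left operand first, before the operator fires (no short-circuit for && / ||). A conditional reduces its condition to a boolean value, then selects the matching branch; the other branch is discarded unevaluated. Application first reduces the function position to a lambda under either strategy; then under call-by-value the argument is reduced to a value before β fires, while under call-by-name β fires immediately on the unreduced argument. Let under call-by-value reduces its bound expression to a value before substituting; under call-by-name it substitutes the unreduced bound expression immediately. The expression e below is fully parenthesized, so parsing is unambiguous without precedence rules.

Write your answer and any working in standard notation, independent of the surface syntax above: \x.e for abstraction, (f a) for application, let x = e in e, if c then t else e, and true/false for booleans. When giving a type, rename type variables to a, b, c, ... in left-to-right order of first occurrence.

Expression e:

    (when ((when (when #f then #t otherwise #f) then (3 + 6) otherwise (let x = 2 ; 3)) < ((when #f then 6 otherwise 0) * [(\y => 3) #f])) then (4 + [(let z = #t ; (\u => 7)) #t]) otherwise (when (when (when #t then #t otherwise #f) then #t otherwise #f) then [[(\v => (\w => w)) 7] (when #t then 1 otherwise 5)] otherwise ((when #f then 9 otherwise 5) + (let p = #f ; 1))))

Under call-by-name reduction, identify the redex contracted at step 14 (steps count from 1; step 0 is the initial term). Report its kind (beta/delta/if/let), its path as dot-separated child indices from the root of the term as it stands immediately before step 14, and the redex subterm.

Answer: if at root : (if true then 1 else 5)

Trace:
step 0: (if ((if (if false then true else false) then (3 + 6) else (let x = 2 in 3)) < ((if false then 6 else 0) * ((\y.3) false))) then (4 + ((let z = true in (\u.7)) true)) else (if (if (if true then true else false) then true else false) then (((\v.(\w.w)) 7) (if true then 1 else 5)) else ((if false then 9 else 5) + (let p = false in 1))))
step 1: [if@0.0.0] (if ((if false then (3 + 6) else (let x = 2 in 3)) < ((if false then 6 else 0) * ((\y.3) false))) then (4 + ((let z = true in (\u.7)) true)) else (if (if (if true then true else false) then true else false) then (((\v.(\w.w)) 7) (if true then 1 else 5)) else ((if false then 9 else 5) + (let p = false in 1))))
step 2: [if@0.0] (if ((let x = 2 in 3) < ((if false then 6 else 0) * ((\y.3) false))) then (4 + ((let z = true in (\u.7)) true)) else (if (if (if true then true else false) then true else false) then (((\v.(\w.w)) 7) (if true then 1 else 5)) else ((if false then 9 else 5) + (let p = false in 1))))
step 3: [let@0.0] (if (3 < ((if false then 6 else 0) * ((\y.3) false))) then (4 + ((let z = true in (\u.7)) true)) else (if (if (if true then true else false) then true else false) then (((\v.(\w.w)) 7) (if true then 1 else 5)) else ((if false then 9 else 5) + (let p = false in 1))))
step 4: [if@0.1.0] (if (3 < (0 * ((\y.3) false))) then (4 + ((let z = true in (\u.7)) true)) else (if (if (if true then true else false) then true else false) then (((\v.(\w.w)) 7) (if true then 1 else 5)) else ((if false then 9 else 5) + (let p = false in 1))))
step 5: [beta@0.1.1] (if (3 < (0 * 3)) then (4 + ((let z = true in (\u.7)) true)) else (if (if (if true then true else false) then true else false) then (((\v.(\w.w)) 7) (if true then 1 else 5)) else ((if false then 9 else 5) + (let p = false in 1))))
step 6: [delta@0.1] (if (3 < 0) then (4 + ((let z = true in (\u.7)) true)) else (if (if (if true then true else false) then true else false) then (((\v.(\w.w)) 7) (if true then 1 else 5)) else ((if false then 9 else 5) + (let p = false in 1))))
step 7: [delta@0] (if false then (4 + ((let z = true in (\u.7)) true)) else (if (if (if true then true else false) then true else false) then (((\v.(\w.w)) 7) (if true then 1 else 5)) else ((if false then 9 else 5) + (let p = false in 1))))
step 8: [if@root] (if (if (if true then true else false) then true else false) then (((\v.(\w.w)) 7) (if true then 1 else 5)) else ((if false then 9 else 5) + (let p = false in 1)))
step 9: [if@0.0] (if (if true then true else false) then (((\v.(\w.w)) 7) (if true then 1 else 5)) else ((if false then 9 else 5) + (let p = false in 1)))
step 10: [if@0] (if true then (((\v.(\w.w)) 7) (if true then 1 else 5)) else ((if false then 9 else 5) + (let p = false in 1)))
step 11: [if@root] (((\v.(\w.w)) 7) (if true then 1 else 5))
step 12: [beta@0] ((\w.w) (if true then 1 else 5))
step 13: [beta@root] (if true then 1 else 5)
step 14: [if@root] 1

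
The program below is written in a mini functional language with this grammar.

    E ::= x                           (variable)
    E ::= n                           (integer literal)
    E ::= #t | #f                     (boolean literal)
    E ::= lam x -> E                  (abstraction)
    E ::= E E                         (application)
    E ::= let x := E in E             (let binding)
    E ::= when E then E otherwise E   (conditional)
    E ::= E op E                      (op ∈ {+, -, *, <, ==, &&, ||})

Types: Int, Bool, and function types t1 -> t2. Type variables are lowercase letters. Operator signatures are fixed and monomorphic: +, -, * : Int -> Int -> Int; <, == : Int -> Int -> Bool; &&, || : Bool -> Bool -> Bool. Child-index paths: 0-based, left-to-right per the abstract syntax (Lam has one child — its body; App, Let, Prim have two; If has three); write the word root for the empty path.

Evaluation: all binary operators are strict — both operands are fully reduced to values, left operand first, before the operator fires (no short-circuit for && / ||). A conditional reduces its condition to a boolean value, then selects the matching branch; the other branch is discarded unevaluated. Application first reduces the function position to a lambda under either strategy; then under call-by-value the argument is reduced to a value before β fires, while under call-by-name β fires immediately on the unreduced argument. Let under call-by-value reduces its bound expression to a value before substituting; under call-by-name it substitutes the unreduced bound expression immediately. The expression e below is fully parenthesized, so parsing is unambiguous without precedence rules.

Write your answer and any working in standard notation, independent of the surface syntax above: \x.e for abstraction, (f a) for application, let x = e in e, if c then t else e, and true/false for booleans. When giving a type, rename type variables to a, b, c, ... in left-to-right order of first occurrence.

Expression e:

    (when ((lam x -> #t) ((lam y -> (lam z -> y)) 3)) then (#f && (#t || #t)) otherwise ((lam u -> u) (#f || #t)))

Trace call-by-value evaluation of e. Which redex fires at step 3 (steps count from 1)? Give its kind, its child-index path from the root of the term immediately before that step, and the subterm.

Answer: if at root : (if true then (false && (true || true)) else ((\u.u) (false || true)))

Derivation:
step 0: (if ((\x.true) ((\y.(\z.y)) 3)) then (false && (true || true)) else ((\u.u) (false || true)))
step 1: [beta@0.1] (if ((\x.true) (\z.3)) then (false && (true || true)) else ((\u.u) (false || true)))
step 2: [beta@0] (if true then (false && (true || true)) else ((\u.u) (false || true)))
step 3: [if@root] (false && (true || true))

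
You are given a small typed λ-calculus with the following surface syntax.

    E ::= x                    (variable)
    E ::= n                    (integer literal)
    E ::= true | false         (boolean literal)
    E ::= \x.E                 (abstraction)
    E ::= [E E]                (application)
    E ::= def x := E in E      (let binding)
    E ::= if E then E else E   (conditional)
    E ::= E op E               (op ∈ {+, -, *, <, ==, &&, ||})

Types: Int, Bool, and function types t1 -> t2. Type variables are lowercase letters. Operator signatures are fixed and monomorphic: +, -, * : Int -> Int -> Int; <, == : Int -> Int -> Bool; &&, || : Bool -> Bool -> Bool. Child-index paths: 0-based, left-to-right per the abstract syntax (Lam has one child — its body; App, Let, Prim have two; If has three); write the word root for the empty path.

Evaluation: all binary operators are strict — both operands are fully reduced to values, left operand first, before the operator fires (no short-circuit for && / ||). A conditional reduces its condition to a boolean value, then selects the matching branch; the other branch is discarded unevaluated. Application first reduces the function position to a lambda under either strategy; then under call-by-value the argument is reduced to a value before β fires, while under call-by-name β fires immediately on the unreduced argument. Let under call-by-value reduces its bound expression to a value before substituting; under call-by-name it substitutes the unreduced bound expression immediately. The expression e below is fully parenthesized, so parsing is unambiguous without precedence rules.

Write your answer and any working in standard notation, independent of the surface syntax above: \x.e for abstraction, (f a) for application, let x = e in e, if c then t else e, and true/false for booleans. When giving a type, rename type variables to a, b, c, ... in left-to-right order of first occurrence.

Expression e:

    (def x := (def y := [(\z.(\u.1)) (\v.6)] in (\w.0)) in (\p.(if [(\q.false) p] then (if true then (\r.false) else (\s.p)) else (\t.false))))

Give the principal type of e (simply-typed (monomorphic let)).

Trace:
\u._ : b -> Int
\z._ : a -> b -> Int
\v._ : c -> Int
  unify a -> b -> Int ~ (c -> Int) -> d
  unify a ~ c -> Int
  unify b -> Int ~ d
_ _ : b -> Int
let y : b -> Int
\w._ : e -> Int
let x : e -> Int
\q._ : g -> Bool
p : f
  unify g -> Bool ~ f -> h
  unify g ~ f
  unify Bool ~ h
_ _ : Bool
  unify Bool ~ Bool
  unify Bool ~ Bool
\r._ : i -> Bool
p : f
\s._ : j -> f
  unify i -> Bool ~ j -> f
  unify i ~ j
  unify Bool ~ f
\t._ : k -> Bool
  unify j -> Bool ~ k -> Bool
  unify j ~ k
  unify Bool ~ Bool
\p._ : Bool -> k -> Bool

Answer: Bool -> a -> Bool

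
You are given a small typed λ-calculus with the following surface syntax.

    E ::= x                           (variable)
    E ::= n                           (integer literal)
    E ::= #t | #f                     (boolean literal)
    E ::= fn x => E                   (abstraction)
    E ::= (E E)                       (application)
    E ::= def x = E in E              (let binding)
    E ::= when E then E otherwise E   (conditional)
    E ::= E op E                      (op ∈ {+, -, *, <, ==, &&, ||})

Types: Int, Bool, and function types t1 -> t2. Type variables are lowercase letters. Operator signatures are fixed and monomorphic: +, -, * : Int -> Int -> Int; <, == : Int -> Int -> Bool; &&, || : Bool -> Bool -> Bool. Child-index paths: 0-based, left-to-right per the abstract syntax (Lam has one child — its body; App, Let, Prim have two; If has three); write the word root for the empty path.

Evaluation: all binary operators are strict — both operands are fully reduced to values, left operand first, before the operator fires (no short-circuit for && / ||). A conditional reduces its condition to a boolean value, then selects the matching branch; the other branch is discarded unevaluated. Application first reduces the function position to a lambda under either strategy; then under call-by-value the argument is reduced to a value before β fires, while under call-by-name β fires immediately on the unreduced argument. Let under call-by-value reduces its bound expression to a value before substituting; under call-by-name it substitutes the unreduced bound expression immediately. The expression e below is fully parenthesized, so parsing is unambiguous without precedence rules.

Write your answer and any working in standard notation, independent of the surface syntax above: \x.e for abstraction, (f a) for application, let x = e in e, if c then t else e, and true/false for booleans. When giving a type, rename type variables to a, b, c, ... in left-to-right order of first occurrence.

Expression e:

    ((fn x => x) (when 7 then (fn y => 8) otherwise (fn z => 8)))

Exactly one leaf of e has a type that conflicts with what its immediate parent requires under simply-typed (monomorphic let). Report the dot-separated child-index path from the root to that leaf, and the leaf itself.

Working:
x : a
\x._ : a -> a
  unify Int ~ Bool
  FAIL: mismatch Int ~ Bool

Answer: 1.0 : 7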